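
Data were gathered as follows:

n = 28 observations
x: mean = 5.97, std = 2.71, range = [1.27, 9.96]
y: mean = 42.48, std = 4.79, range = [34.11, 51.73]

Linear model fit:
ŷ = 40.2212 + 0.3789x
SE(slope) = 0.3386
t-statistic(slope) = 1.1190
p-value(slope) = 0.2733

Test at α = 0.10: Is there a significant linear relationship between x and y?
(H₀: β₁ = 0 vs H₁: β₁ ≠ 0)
Since p-value = 0.2733 ≥ α = 0.10, fail to reject H₀ — the slope is not significantly different from 0.

Hypothesis test for the slope coefficient:

H₀: β₁ = 0 (no linear relationship)
H₁: β₁ ≠ 0 (linear relationship exists)

Test statistic: t = β̂₁ / SE(β̂₁) = 0.3789 / 0.3386 = 1.1190

p = 0.2733: how often a slope estimate this far from 0 (in SE units) would arise by chance if β₁ were truly 0.

Decision rule: reject H₀ if p-value < α.
p-value = 0.2733 ≥ α = 0.10 → fail to reject H₀.

At α = 0.10 the data do not provide convincing evidence of a nonzero slope.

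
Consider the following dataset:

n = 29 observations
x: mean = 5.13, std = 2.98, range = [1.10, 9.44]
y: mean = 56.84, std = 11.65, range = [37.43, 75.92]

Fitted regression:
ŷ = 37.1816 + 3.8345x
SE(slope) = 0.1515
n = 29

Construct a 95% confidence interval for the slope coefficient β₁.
The 95% CI for β₁ is (3.5237, 4.1453)

Confidence interval for the slope:

The 95% CI for β₁ is: β̂₁ ± t*(α/2, n-2) × SE(β̂₁)

Step 1: Find critical t-value
- Confidence level = 0.95
- Degrees of freedom = n - 2 = 29 - 2 = 27
- t*(α/2, 27) = 2.0518

Step 2: Calculate margin of error
Margin = 2.0518 × 0.1515 = 0.3108

Step 3: Construct interval
CI = 3.8345 ± 0.3108
CI = (3.5237, 4.1453)

Interpretation: each one-unit increase in x is associated with a change in mean y of between 3.5237 and 4.1453, with 95% confidence.
Since 0 is outside the interval, a two-sided test at α = 0.05 would reject H₀: β₁ = 0.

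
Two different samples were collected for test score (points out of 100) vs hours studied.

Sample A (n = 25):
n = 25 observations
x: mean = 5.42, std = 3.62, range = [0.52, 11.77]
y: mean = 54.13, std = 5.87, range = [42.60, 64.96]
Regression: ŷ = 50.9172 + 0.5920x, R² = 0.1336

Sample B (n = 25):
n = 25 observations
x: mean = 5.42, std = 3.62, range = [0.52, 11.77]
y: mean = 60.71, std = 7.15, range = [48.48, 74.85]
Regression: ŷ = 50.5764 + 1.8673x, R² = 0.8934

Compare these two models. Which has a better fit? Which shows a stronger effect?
Model B has the better fit (R² = 0.8934 vs 0.1336). Model B shows the stronger effect (|β₁| = 1.8673 vs 0.5920).

Model Comparison:

Which explains more variance? (R²)
- Model A: R² = 0.1336 → 13.36% of variance in test score explained
- Model B: R² = 0.8934 → 89.34% of variance in test score explained
- 0.8934 > 0.1336 → Model B has the better fit

Which has the larger per-hour effect? (|β₁|)
- Model A: β₁ = 0.5920 → predicted test score rises 0.5920 points per additional hour of study time
- Model B: β₁ = 1.8673 → predicted test score rises 1.8673 points per additional hour of study time
- |0.5920| < |1.8673| → Model B shows the stronger marginal effect

Note: A better fit (higher R²) doesn't necessarily mean a more important relationship.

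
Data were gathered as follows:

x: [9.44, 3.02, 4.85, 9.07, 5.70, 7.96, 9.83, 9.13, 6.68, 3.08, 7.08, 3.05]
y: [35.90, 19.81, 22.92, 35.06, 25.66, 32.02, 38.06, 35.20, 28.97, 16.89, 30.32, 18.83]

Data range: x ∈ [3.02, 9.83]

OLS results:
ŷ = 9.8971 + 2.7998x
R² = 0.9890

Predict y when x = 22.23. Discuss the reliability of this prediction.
ŷ = 72.1367 (extrapolation — x = 22.23 lies outside [3.02, 9.83], so reliability is low).

Prediction calculation:
ŷ = 9.8971 + 2.7998 × 22.23
ŷ = 72.1367

Reliability:
- Data range: x ∈ [3.02, 9.83]
- Prediction point: x = 22.23 is 12.40 units above the observed range → this is EXTRAPOLATION, not interpolation

Why that matters here:
- The linear relationship may not hold outside the observed range
- There are no observations near this x to validate the fitted line there

Report the number if required, but flag clearly that it is an extrapolation.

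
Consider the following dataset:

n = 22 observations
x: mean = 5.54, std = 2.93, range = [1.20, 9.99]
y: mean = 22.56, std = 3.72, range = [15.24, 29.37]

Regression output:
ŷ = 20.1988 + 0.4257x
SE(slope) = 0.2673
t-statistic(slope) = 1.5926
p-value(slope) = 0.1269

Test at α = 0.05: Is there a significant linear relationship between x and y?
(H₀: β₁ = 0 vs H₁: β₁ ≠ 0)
Fail to reject H₀: p-value = 0.1269 ≥ α = 0.05. The linear relationship is not significant at the 5% level.

Hypothesis test for the slope coefficient:

H₀: β₁ = 0 (no linear relationship)
H₁: β₁ ≠ 0 (linear relationship exists)

Test statistic: t = β̂₁ / SE(β̂₁) = 0.4257 / 0.2673 = 1.5926

With df = 20, the two-sided p-value for |t| = 1.5926 is 0.1269.

Decision rule: reject H₀ if p-value < α.
p-value = 0.1269 ≥ α = 0.05 → fail to reject H₀.

There is not sufficient evidence at the 5% significance level to conclude that a linear relationship exists between x and y.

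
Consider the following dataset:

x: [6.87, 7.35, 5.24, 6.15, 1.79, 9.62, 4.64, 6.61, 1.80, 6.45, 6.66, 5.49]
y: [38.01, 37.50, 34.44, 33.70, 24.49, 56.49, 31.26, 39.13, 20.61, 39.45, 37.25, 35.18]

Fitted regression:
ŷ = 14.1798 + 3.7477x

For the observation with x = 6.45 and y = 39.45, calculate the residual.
Residual = 1.0975

The residual is the difference between the actual value and the predicted value:

Residual = y - ŷ

Step 1: Calculate predicted value
ŷ = 14.1798 + 3.7477 × 6.45
ŷ = 38.3525

Step 2: Calculate residual
Residual = 39.45 - 38.3525
Residual = 1.0975

Interpretation: the model underestimates the actual value by 1.0975 at this point (positive residual → observation lies above the fitted line).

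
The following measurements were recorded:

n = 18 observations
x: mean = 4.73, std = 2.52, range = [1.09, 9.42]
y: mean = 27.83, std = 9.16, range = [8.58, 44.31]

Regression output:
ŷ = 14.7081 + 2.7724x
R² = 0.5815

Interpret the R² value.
R² = 0.5815 means 58.15% of the variation in y is explained by the linear relationship with x. This indicates a moderate fit.

R² = 1 − SS_res/SS_tot compares the residual scatter to the total scatter of y about its mean.

Here R² = 0.5815:
- Explained: 58.15% of the variation in y
- Unexplained (residual): 100% − 58.15% = 41.85%
- Rule of thumb (below 0.3 weak; 0.3 to below 0.7 moderate; 0.7 and above strong) → moderate

Equivalently, for simple linear regression R² = r², so |r| = √0.5815 ≈ 0.7626.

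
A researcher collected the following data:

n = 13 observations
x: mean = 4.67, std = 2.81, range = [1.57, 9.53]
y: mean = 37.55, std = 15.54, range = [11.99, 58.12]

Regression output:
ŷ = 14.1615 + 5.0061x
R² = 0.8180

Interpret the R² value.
R² = 0.8180 means 81.80% of the variation in y is explained by the linear relationship with x. This indicates a strong fit.

R² (coefficient of determination) measures the proportion of variance in y explained by the regression model.

Here R² = 0.8180:
- Explained: 81.80% of the variation in y
- Unexplained (residual): 100% − 81.80% = 18.20%
- Rule of thumb (below 0.3 weak; 0.3 to below 0.7 moderate; 0.7 and above strong) → strong

Note: R² never decreases when predictors are added, so it should not be used alone to compare models of different size.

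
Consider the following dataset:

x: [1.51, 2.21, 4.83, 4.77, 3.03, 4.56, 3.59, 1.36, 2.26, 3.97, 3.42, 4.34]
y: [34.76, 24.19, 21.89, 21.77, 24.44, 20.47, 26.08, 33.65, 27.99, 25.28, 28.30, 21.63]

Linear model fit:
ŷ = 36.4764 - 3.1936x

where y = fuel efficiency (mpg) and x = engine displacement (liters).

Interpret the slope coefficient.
For each additional liter of engine displacement, predicted fuel efficiency decreases by approximately 3.1936 mpg.

β₁ = -3.1936 is the change in predicted fuel efficiency (mpg) per additional liter of engine displacement.

Interpretation:
- Engine displacement up by 1 liter → predicted fuel efficiency decreases by 3.1936 mpg
- The effect is assumed constant over the observed range of x (linearity)
- The slope describes association in these data, not necessarily a causal effect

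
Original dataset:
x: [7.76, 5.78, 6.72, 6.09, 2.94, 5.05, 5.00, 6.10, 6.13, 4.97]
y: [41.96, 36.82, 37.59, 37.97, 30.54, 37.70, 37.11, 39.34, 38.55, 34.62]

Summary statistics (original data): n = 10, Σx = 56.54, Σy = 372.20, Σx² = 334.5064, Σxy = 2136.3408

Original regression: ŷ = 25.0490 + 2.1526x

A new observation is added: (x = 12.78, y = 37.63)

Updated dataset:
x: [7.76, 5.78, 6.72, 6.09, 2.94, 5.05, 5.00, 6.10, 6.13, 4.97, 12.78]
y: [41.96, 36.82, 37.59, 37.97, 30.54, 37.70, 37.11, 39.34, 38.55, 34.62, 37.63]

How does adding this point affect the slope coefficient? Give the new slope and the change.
Adding the point moves β₁ from 2.1526 to 0.5669, i.e. it decreases by 1.5857 (-73.7%).

x = 12.78 lies well outside the original x-range [2.94, 7.76] (x̄ ≈ 5.65), so this observation has high leverage and can move the slope substantially.

Step 1: Update the sums with the new point (n goes from 10 to 11)
Σx  = 56.54 + 12.78 = 69.32
Σy  = 372.20 + 37.63 = 409.83
Σx² = 334.5064 + 12.78² = 334.5064 + 163.3284 = 497.8348
Σxy = 2136.3408 + 12.78×37.63 = 2136.3408 + 480.9114 = 2617.2522

Step 2: Recompute the slope with b₁ = (nΣxy − ΣxΣy) / (nΣx² − (Σx)²)
Numerator   = 11×2617.2522 − 69.32×409.83 = 28789.7742 − 28409.4156 = 380.3586
Denominator = 11×497.8348 − 69.32² = 5476.1828 − 4805.2624 = 670.9204
b₁(new) = 380.3586 / 670.9204 = 0.5669

(Same formula on the original sums: (10×2136.3408 − 56.54×372.20) / (10×334.5064 − 56.54²) = 319.2200 / 148.2924 = 2.1526, matching the given fit.)

Step 3: Change in slope
Δβ₁ = 0.5669 − 2.1526 = -1.5857
Relative change = -1.5857 / 2.1526 × 100% = -73.7%
→ the slope decreases when the point is added.

Because the point sits below the extension of the original line at a high-leverage x, it tilts the fit down.
In practice: examine leverage (hᵢ) and Cook's distance rather than deleting it automatically.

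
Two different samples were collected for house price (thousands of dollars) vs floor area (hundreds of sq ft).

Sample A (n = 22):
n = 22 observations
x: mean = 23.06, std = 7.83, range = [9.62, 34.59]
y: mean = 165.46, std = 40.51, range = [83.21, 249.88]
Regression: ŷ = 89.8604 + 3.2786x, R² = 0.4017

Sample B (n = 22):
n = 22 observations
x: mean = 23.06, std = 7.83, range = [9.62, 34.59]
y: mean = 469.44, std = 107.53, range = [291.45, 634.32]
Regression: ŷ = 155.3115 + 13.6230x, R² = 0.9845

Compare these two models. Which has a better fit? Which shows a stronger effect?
Model B has the better fit (R² = 0.9845 vs 0.4017). Model B shows the stronger effect (|β₁| = 13.6230 vs 3.2786).

Model Comparison:

Which explains more variance? (R²)
- Model A: R² = 0.4017 → 40.17% of variance in house price explained
- Model B: R² = 0.9845 → 98.45% of variance in house price explained
- 0.9845 > 0.4017 → Model B has the better fit

Which has the larger per-hundred sq ft effect? (|β₁|)
- Model A: β₁ = 3.2786 → predicted house price rises 3.2786 thousand dollars per additional hundred sq ft of floor area
- Model B: β₁ = 13.6230 → predicted house price rises 13.6230 thousand dollars per additional hundred sq ft of floor area
- |3.2786| < |13.6230| → Model B shows the stronger marginal effect

Note: A steeper slope doesn't make a better model if the scatter around the line is large.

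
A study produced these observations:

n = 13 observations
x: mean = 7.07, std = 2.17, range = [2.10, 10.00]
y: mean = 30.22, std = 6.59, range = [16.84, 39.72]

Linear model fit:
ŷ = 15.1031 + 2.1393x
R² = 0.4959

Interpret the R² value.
About 49.59% of the variability in y is accounted for by the regression on x (R² = 0.4959) — a moderate linear fit.

R² (coefficient of determination) measures the proportion of variance in y explained by the regression model.

Here R² = 0.4959:
- Explained: 49.59% of the variation in y
- Unexplained (residual): 100% − 49.59% = 50.41%
- Rule of thumb (below 0.3 weak; 0.3 to below 0.7 moderate; 0.7 and above strong) → moderate

Note: R² never decreases when predictors are added, so it should not be used alone to compare models of different size.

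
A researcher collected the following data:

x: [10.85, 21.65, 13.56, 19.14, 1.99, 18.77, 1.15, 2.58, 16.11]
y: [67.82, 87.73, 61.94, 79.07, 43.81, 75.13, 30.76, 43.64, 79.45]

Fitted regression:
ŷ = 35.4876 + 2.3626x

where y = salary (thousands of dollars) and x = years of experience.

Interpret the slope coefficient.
On average, salary is about 2.3626 thousand dollars higher for every extra year of experience.

β₁ = 2.3626 is the change in predicted salary (thousand dollars) per additional year of experience.

Interpretation:
- Experience up by 1 year → predicted salary increases by 2.3626 thousand dollars
- The effect is assumed constant over the observed range of x (linearity)
- The sign (+) gives the direction; the magnitude 2.3626 gives the size of the effect per year

The intercept β₀ = 35.4876 is the predicted salary when experience = 0; since the smallest observed x is 1.15, this is an extrapolation and mainly anchors the line.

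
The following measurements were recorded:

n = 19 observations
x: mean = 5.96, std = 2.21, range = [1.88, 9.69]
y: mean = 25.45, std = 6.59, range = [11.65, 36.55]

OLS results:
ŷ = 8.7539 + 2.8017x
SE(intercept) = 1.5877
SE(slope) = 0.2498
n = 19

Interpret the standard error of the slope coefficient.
SE(slope) = 0.2498 measures the uncertainty in the estimated slope. The coefficient is estimated precisely (SE/|β̂₁| = 8.9%).

SE(β̂₁) = s / √Sxx, where s is the residual standard deviation and Sxx = Σ(x − x̄)². It is the yardstick for how far β̂₁ = 2.8017 could plausibly be from the true slope.

Relative precision:
- SE / |β̂₁| = 0.2498 / 2.8017 = 8.9%
- Rule of thumb (under 20%: precise; 20% to under 50%: moderately precise; 50% or more: imprecise) → precise

Rough 95% range (±2 SE): 2.8017 ± 0.4996 → (2.3021, 3.3013).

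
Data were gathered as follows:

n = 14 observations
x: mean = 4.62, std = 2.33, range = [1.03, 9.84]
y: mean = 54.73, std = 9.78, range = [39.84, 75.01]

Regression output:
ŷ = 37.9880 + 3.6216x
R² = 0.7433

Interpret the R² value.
R² = 0.7433 means 74.33% of the variation in y is explained by the linear relationship with x. This indicates a strong fit.

R² = 1 − SS_res/SS_tot compares the residual scatter to the total scatter of y about its mean.

Here R² = 0.7433:
- Explained: 74.33% of the variation in y
- Unexplained (residual): 100% − 74.33% = 25.67%
- Rule of thumb (below 0.3 weak; 0.3 to below 0.7 moderate; 0.7 and above strong) → strong

Equivalently, for simple linear regression R² = r², so |r| = √0.7433 ≈ 0.8621.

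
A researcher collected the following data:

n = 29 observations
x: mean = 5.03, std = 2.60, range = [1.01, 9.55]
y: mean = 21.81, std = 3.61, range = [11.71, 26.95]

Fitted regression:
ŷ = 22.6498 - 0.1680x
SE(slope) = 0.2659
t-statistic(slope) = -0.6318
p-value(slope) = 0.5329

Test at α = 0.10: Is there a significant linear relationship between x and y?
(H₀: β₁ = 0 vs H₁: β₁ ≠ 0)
Fail to reject H₀: p-value = 0.5329 ≥ α = 0.10. The linear relationship is not significant at the 10% level.

Hypothesis test for the slope coefficient:

H₀: β₁ = 0 (no linear relationship)
H₁: β₁ ≠ 0 (linear relationship exists)

Test statistic: t = β̂₁ / SE(β̂₁) = -0.1680 / 0.2659 = -0.6318

The p-value (0.5329) is the probability, under H₀, of a t-statistic at least as extreme as |t| = 0.6318 (two-sided, df = n − 2 = 27).

Decision rule: reject H₀ if p-value < α.
p-value = 0.5329 ≥ α = 0.10 → fail to reject H₀.

There is not sufficient evidence at the 10% significance level to conclude that a linear relationship exists between x and y.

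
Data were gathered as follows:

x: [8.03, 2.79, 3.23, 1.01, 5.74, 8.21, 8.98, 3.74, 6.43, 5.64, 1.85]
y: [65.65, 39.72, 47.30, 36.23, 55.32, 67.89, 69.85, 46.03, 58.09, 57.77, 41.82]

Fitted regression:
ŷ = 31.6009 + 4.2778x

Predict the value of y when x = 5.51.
ŷ = 55.1716

To predict y for x = 5.51, substitute into the regression equation:

ŷ = 31.6009 + 4.2778 × 5.51
ŷ = 31.6009 + 23.5707
ŷ = 55.1716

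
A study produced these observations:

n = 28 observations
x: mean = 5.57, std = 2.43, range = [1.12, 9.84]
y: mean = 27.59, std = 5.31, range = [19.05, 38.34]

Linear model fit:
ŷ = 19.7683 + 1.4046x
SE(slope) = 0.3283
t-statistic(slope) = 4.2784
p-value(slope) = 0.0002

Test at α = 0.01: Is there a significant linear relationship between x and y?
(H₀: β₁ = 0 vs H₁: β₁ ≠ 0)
Since p-value = 0.0002 < α = 0.01, reject H₀ — the slope is significantly different from 0.

Hypothesis test for the slope coefficient:

H₀: β₁ = 0 (no linear relationship)
H₁: β₁ ≠ 0 (linear relationship exists)

Test statistic: t = β̂₁ / SE(β̂₁) = 1.4046 / 0.3283 = 4.2784

With df = 26, the two-sided p-value for |t| = 4.2784 is 0.0002.

Decision rule: reject H₀ if p-value < α.
p-value = 0.0002 < α = 0.01 → reject H₀.

Conclusion: the linear association between x and y is significant at the 1% level.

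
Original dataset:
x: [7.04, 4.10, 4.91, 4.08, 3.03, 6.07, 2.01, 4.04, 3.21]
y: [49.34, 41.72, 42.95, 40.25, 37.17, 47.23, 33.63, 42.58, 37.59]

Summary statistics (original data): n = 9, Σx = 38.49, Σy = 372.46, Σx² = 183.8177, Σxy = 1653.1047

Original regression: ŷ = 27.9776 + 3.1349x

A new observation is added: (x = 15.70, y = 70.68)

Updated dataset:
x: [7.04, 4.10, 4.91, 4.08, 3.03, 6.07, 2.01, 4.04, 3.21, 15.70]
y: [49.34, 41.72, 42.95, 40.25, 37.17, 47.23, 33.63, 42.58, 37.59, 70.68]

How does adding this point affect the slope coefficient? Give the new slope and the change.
New slope β₁ = 2.6447 versus 3.1349 before: a change of -0.4902 (-15.6%).

x = 15.70 lies well outside the original x-range [2.01, 7.04] (x̄ ≈ 4.28), so this observation has high leverage and can move the slope substantially.

Step 1: Update the sums with the new point (n goes from 9 to 10)
Σx  = 38.49 + 15.70 = 54.19
Σy  = 372.46 + 70.68 = 443.14
Σx² = 183.8177 + 15.70² = 183.8177 + 246.4900 = 430.3077
Σxy = 1653.1047 + 15.70×70.68 = 1653.1047 + 1109.6760 = 2762.7807

Step 2: Recompute the slope with b₁ = (nΣxy − ΣxΣy) / (nΣx² − (Σx)²)
Numerator   = 10×2762.7807 − 54.19×443.14 = 27627.8070 − 24013.7566 = 3614.0504
Denominator = 10×430.3077 − 54.19² = 4303.0770 − 2936.5561 = 1366.5209
b₁(new) = 3614.0504 / 1366.5209 = 2.6447

(Same formula on the original sums: (9×1653.1047 − 38.49×372.46) / (9×183.8177 − 38.49²) = 541.9569 / 172.8792 = 3.1349, matching the given fit.)

Step 3: Change in slope
Δβ₁ = 2.6447 − 3.1349 = -0.4902
Relative change = -0.4902 / 3.1349 × 100% = -15.6%
→ the slope decreases when the point is added.

A high-leverage point only changes the slope if it is off the original line; here y = 70.68 is below the original trend, so the slope decreases.
In practice: examine leverage (hᵢ) and Cook's distance rather than deleting it automatically; refit with and without it and report both if conclusions differ.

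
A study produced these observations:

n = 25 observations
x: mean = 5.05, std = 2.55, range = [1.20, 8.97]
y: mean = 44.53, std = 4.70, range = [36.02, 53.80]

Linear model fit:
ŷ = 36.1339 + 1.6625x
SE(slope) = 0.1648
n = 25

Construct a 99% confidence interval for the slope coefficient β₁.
The 99% CI for β₁ is (1.1999, 2.1251)

Confidence interval for the slope:

The 99% CI for β₁ is: β̂₁ ± t*(α/2, n-2) × SE(β̂₁)

Step 1: Find critical t-value
- Confidence level = 0.99
- Degrees of freedom = n - 2 = 25 - 2 = 23
- t*(α/2, 23) = 2.8073

Step 2: Calculate margin of error
Margin = 2.8073 × 0.1648 = 0.4626

Step 3: Construct interval
CI = 1.6625 ± 0.4626
CI = (1.1999, 2.1251)

Interpretation: We are 99% confident that the true slope β₁ lies between 1.1999 and 2.1251.
The interval does not include 0, suggesting a significant linear relationship.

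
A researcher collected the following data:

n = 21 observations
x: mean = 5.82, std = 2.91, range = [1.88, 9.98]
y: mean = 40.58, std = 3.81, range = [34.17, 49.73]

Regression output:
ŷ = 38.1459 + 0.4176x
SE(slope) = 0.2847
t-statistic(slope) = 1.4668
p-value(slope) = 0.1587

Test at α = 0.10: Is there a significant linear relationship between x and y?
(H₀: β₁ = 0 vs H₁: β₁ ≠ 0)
Fail to reject H₀: p-value = 0.1587 ≥ α = 0.10. The linear relationship is not significant at the 10% level.

Hypothesis test for the slope coefficient:

H₀: β₁ = 0 (no linear relationship)
H₁: β₁ ≠ 0 (linear relationship exists)

Test statistic: t = β̂₁ / SE(β̂₁) = 0.4176 / 0.2847 = 1.4668

With df = 19, the two-sided p-value for |t| = 1.4668 is 0.1587.

Decision rule: reject H₀ if p-value < α.
p-value = 0.1587 ≥ α = 0.10 → fail to reject H₀.

There is not sufficient evidence at the 10% significance level to conclude that a linear relationship exists between x and y.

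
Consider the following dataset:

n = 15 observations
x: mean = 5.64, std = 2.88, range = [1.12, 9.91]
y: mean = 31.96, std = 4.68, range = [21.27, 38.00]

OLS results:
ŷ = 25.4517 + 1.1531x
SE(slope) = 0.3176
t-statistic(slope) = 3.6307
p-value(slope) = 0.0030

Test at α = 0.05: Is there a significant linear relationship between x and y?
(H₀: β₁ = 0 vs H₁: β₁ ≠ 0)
Reject H₀: p-value = 0.0030 < α = 0.05. The linear relationship is significant at the 5% level.

Hypothesis test for the slope coefficient:

H₀: β₁ = 0 (no linear relationship)
H₁: β₁ ≠ 0 (linear relationship exists)

Test statistic: t = β̂₁ / SE(β̂₁) = 1.1531 / 0.3176 = 3.6307

p = 0.0030: how often a slope estimate this far from 0 (in SE units) would arise by chance if β₁ were truly 0.

Decision rule: reject H₀ if p-value < α.
p-value = 0.0030 < α = 0.05 → reject H₀.

There is sufficient evidence at the 5% significance level to conclude that a linear relationship exists between x and y.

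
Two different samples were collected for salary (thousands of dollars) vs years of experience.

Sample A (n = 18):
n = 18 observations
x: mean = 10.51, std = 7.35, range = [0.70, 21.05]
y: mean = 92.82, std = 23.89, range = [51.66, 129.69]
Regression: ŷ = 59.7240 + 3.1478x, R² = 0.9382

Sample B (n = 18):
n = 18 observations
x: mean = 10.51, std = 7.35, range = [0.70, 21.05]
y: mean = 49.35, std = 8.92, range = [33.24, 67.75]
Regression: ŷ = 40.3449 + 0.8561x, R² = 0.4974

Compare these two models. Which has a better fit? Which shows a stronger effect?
Model A has the better fit (R² = 0.9382 vs 0.4974). Model A shows the stronger effect (|β₁| = 3.1478 vs 0.8561).

Model Comparison:

Which explains more variance? (R²)
- Model A: R² = 0.9382 → 93.82% of variance in salary explained
- Model B: R² = 0.4974 → 49.74% of variance in salary explained
- 0.9382 > 0.4974 → Model A has the better fit

Strength of effect — compare |β₁|:
- Model A: β₁ = 3.1478 → predicted salary rises 3.1478 thousand dollars per additional year of experience
- Model B: β₁ = 0.8561 → predicted salary rises 0.8561 thousand dollars per additional year of experience
- |3.1478| > |0.8561| → Model A shows the stronger marginal effect

Notes:
- A steeper slope doesn't make a better model if the scatter around the line is large.
- R² measures how tightly points cluster around the line; β₁ measures how steep the line is — they answer different questions.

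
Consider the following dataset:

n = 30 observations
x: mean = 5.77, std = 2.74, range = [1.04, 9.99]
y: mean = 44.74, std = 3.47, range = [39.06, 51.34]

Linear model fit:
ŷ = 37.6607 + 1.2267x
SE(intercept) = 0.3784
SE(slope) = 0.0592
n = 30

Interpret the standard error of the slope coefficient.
SE(β̂₁) = 0.0592 is the estimated standard deviation of the slope estimate across repeated samples; relative to β̂₁ = 1.2267 that is 4.8%, a precise estimate.

SE(β̂₁) = s / √Sxx, where s is the residual standard deviation and Sxx = Σ(x − x̄)². It is the yardstick for how far β̂₁ = 1.2267 could plausibly be from the true slope.

Relative precision:
- SE / |β̂₁| = 0.0592 / 1.2267 = 4.8%
- Rule of thumb (under 20%: precise; 20% to under 50%: moderately precise; 50% or more: imprecise) → precise

Rough 95% range (±2 SE): 1.2267 ± 0.1184 → (1.1083, 1.3451).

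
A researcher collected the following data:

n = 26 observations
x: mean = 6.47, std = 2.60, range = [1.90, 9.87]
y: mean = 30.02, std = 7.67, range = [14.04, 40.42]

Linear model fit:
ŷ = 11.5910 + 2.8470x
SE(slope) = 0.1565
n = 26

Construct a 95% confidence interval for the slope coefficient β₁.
The 95% CI for β₁ is (2.5240, 3.1700)

Confidence interval for the slope:

The 95% CI for β₁ is: β̂₁ ± t*(α/2, n-2) × SE(β̂₁)

Step 1: Find critical t-value
- Confidence level = 0.95
- Degrees of freedom = n - 2 = 26 - 2 = 24
- t*(α/2, 24) = 2.0639

Step 2: Calculate margin of error
Margin = 2.0639 × 0.1565 = 0.3230

Step 3: Construct interval
CI = 2.8470 ± 0.3230
CI = (2.5240, 3.1700)

Interpretation: We are 95% confident that the true slope β₁ lies between 2.5240 and 3.1700.
Both endpoints are positive, so the data support a genuinely positive slope at this confidence level.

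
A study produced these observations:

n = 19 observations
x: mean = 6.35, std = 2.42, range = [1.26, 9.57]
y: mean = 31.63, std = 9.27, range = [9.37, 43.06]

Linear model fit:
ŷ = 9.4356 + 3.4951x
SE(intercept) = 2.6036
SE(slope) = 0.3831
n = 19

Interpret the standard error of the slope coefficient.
The slope 3.4951 is pinned down to within about ±0.3831 (one SE) by these data — relative uncertainty 11.0%, i.e. precise.

SE(β̂₁) = 0.3831 says: if we drew many samples of n = 19 from the same population and refit each time, the fitted slopes would scatter with a standard deviation of roughly 0.3831 around the true β₁.

Relative precision:
- SE / |β̂₁| = 0.3831 / 3.4951 = 11.0%
- Rule of thumb (under 20%: precise; 20% to under 50%: moderately precise; 50% or more: imprecise) → precise

Link to interval estimation: a confidence interval for β₁ is β̂₁ ± t* × 0.3831, so SE sets the half-width per unit of t*.

What drives SE(β̂₁): larger n (here n = 19) → smaller SE; wider spread of x values → smaller SE.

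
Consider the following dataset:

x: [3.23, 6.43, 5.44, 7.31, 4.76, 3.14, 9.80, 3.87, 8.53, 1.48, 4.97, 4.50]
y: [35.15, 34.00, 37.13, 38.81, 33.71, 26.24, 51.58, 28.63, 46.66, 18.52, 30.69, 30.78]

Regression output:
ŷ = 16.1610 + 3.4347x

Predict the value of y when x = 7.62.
ŷ = 42.3334

To predict y for x = 7.62, substitute into the regression equation:

ŷ = 16.1610 + 3.4347 × 7.62
ŷ = 16.1610 + 26.1724
ŷ = 42.3334

This is the fitted mean response at that x — an individual observation would come with a wider prediction interval.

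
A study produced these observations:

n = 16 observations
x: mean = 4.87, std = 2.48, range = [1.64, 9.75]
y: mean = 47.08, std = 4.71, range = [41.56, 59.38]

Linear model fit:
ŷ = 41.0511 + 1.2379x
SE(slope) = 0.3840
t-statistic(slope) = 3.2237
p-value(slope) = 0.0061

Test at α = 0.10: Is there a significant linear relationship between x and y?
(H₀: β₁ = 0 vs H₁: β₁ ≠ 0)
Reject H₀: p-value = 0.0061 < α = 0.10. The linear relationship is significant at the 10% level.

Hypothesis test for the slope coefficient:

H₀: β₁ = 0 (no linear relationship)
H₁: β₁ ≠ 0 (linear relationship exists)

Test statistic: t = β̂₁ / SE(β̂₁) = 1.2379 / 0.3840 = 3.2237

The p-value (0.0061) is the probability, under H₀, of a t-statistic at least as extreme as |t| = 3.2237 (two-sided, df = n − 2 = 14).

Decision rule: reject H₀ if p-value < α.
p-value = 0.0061 < α = 0.10 → reject H₀.

At α = 0.10 the data do provide convincing evidence of a nonzero slope.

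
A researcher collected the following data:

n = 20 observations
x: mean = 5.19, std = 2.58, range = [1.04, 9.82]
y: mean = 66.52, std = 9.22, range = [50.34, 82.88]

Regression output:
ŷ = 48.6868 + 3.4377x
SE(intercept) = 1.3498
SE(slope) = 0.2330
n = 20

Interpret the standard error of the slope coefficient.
The slope 3.4377 is pinned down to within about ±0.2330 (one SE) by these data — relative uncertainty 6.8%, i.e. precise.

SE(β̂₁) = 0.2330 says: if we drew many samples of n = 20 from the same population and refit each time, the fitted slopes would scatter with a standard deviation of roughly 0.2330 around the true β₁.

Relative precision:
- SE / |β̂₁| = 0.2330 / 3.4377 = 6.8%
- Rule of thumb (under 20%: precise; 20% to under 50%: moderately precise; 50% or more: imprecise) → precise

Link to the t-test: t = β̂₁ / SE(β̂₁) = 3.4377 / 0.2330 = 14.7541, the statistic for H₀: β₁ = 0.

What drives SE(β̂₁): more residual scatter → larger SE.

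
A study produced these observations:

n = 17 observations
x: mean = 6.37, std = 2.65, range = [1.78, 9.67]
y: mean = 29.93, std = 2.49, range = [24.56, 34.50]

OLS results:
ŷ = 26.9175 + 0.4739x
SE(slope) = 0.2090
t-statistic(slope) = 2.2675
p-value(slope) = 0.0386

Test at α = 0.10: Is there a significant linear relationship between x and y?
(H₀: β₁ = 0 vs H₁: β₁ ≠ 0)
Reject H₀: p-value = 0.0386 < α = 0.10. The linear relationship is significant at the 10% level.

Hypothesis test for the slope coefficient:

H₀: β₁ = 0 (no linear relationship)
H₁: β₁ ≠ 0 (linear relationship exists)

Test statistic: t = β̂₁ / SE(β̂₁) = 0.4739 / 0.2090 = 2.2675

p = 0.0386: how often a slope estimate this far from 0 (in SE units) would arise by chance if β₁ were truly 0.

Decision rule: reject H₀ if p-value < α.
p-value = 0.0386 < α = 0.10 → reject H₀.

Conclusion: the linear association between x and y is significant at the 10% level.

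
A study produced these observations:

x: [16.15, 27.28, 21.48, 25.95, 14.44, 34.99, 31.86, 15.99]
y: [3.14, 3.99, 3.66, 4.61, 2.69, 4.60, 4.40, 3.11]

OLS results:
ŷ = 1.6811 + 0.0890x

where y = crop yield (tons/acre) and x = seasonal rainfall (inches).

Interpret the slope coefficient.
On average, crop yield is about 0.0890 tons/acre higher for every extra inch of rainfall.

The slope β₁ = 0.0890 gives the rate at which the fitted crop yield changes with rainfall.

Interpretation:
- Rainfall up by 1 inch → predicted crop yield increases by 0.0890 tons/acre
- This is a linear approximation: the same per-unit change is assumed across the whole observed x range

The intercept β₀ = 1.6811 is the predicted crop yield when rainfall = 0; since the smallest observed x is 14.44, this is an extrapolation and mainly anchors the line.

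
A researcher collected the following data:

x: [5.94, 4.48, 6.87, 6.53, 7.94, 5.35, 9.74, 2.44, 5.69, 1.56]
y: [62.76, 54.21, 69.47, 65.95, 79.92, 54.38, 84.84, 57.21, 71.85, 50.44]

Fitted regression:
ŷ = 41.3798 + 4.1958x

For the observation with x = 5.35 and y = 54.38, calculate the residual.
Residual = -9.4473

The residual is the difference between the actual value and the predicted value:

Residual = y - ŷ

Step 1: Calculate predicted value
ŷ = 41.3798 + 4.1958 × 5.35
ŷ = 63.8273

Step 2: Calculate residual
Residual = 54.38 - 63.8273
Residual = -9.4473

The residual is negative, so the observed y = 54.38 sits below the regression line (the line overestimates it by 9.4473).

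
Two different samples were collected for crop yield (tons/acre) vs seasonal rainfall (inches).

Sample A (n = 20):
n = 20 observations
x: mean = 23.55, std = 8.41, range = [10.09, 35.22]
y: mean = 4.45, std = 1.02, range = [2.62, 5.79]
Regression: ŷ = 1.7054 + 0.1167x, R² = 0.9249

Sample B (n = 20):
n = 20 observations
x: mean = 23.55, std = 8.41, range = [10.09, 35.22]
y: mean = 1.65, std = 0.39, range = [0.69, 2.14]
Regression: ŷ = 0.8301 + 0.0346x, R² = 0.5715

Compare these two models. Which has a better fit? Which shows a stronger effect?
Model A has the better fit (R² = 0.9249 vs 0.5715). Model A shows the stronger effect (|β₁| = 0.1167 vs 0.0346).

Model Comparison:

Which explains more variance? (R²)
- Model A: R² = 0.9249 → 92.49% of variance in crop yield explained
- Model B: R² = 0.5715 → 57.15% of variance in crop yield explained
- 0.9249 > 0.5715 → Model A has the better fit

Which has the larger per-inch effect? (|β₁|)
- Model A: β₁ = 0.1167 → predicted crop yield rises 0.1167 tons/acre per additional inch of rainfall
- Model B: β₁ = 0.0346 → predicted crop yield rises 0.0346 tons/acre per additional inch of rainfall
- |0.1167| > |0.0346| → Model A shows the stronger marginal effect

Notes:
- R² measures how tightly points cluster around the line; β₁ measures how steep the line is — they answer different questions.
- A better fit (higher R²) doesn't necessarily mean a more important relationship.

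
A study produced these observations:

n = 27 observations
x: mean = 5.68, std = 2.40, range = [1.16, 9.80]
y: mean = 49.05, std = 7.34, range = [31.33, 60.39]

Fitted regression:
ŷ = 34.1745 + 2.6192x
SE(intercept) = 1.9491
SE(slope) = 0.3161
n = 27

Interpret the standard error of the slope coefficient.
SE(slope) = 0.3161 measures the uncertainty in the estimated slope. The coefficient is estimated precisely (SE/|β̂₁| = 12.1%).

SE(β̂₁) = 0.3161 says: if we drew many samples of n = 27 from the same population and refit each time, the fitted slopes would scatter with a standard deviation of roughly 0.3161 around the true β₁.

Relative precision:
- SE / |β̂₁| = 0.3161 / 2.6192 = 12.1%
- Rule of thumb (under 20%: precise; 20% to under 50%: moderately precise; 50% or more: imprecise) → precise

Link to interval estimation: a confidence interval for β₁ is β̂₁ ± t* × 0.3161, so SE sets the half-width per unit of t*.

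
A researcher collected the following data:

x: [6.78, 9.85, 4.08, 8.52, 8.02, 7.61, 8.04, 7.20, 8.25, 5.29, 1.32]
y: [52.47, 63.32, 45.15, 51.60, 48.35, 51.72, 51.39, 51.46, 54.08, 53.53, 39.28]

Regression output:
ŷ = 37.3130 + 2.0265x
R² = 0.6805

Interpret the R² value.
About 68.05% of the variability in y is accounted for by the regression on x (R² = 0.6805) — a moderate linear fit.

R² (coefficient of determination) measures the proportion of variance in y explained by the regression model.

Here R² = 0.6805:
- Explained: 68.05% of the variation in y
- Unexplained (residual): 100% − 68.05% = 31.95%
- Rule of thumb (below 0.3 weak; 0.3 to below 0.7 moderate; 0.7 and above strong) → moderate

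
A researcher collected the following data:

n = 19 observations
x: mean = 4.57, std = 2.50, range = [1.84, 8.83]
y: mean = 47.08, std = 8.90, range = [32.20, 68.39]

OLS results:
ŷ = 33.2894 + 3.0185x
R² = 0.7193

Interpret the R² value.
The model explains 71.93% of the variance in y (R² = 0.7193), leaving 28.07% unexplained; the fit is strong.

R² (coefficient of determination) measures the proportion of variance in y explained by the regression model.

Here R² = 0.7193:
- Explained: 71.93% of the variation in y
- Unexplained (residual): 100% − 71.93% = 28.07%
- Rule of thumb (below 0.3 weak; 0.3 to below 0.7 moderate; 0.7 and above strong) → strong

Calculation: R² = 1 − (SS_res / SS_tot), where SS_res is the sum of squared residuals and SS_tot the total sum of squares.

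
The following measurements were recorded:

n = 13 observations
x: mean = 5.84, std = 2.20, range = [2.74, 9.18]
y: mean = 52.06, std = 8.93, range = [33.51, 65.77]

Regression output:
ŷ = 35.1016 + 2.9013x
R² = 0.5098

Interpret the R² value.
R² = 0.5098 means 50.98% of the variation in y is explained by the linear relationship with x. This indicates a moderate fit.

R² = 1 − SS_res/SS_tot compares the residual scatter to the total scatter of y about its mean.

Here R² = 0.5098:
- Explained: 50.98% of the variation in y
- Unexplained (residual): 100% − 50.98% = 49.02%
- Rule of thumb (below 0.3 weak; 0.3 to below 0.7 moderate; 0.7 and above strong) → moderate

Calculation: R² = 1 − (SS_res / SS_tot), where SS_res is the sum of squared residuals and SS_tot the total sum of squares.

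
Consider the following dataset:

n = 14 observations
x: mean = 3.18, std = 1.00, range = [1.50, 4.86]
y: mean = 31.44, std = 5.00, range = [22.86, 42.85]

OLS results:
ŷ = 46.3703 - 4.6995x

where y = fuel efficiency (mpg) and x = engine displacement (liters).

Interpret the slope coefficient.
An increase of one liter in engine displacement is associated with a 4.6995 mpg decrease in predicted fuel efficiency.

The slope coefficient β₁ = -4.6995 represents the marginal effect of engine displacement on fuel efficiency.

Interpretation:
- Engine displacement up by 1 liter → predicted fuel efficiency decreases by 4.6995 mpg
- This is a linear approximation: the same per-unit change is assumed across the whole observed x range
- The slope describes association in these data, not necessarily a causal effect

(β₀ = 46.3703 is the fitted value at x = 0 and is not part of the slope interpretation.)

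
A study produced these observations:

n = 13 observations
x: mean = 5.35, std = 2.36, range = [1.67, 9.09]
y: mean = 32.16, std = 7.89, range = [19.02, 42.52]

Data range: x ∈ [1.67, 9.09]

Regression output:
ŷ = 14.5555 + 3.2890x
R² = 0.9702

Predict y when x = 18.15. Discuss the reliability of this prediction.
ŷ = 74.2509 (extrapolation — x = 18.15 lies outside [1.67, 9.09], so reliability is low).

Prediction calculation:
ŷ = 14.5555 + 3.2890 × 18.15
ŷ = 74.2509

Reliability:
- Data range: x ∈ [1.67, 9.09]
- Prediction point: x = 18.15 is 9.06 units above the observed range → this is EXTRAPOLATION, not interpolation

Why that matters here:
- There are no observations near this x to validate the fitted line there
- R² describes fit only over the sampled x values; it says nothing about behaviour beyond them
- The standard error of prediction grows with (x − x̄)², and x = 18.15 is far from x̄ = 5.35

The R² = 0.9702 only validates the fit within [1.67, 9.09]; treat ŷ = 74.2509 with caution.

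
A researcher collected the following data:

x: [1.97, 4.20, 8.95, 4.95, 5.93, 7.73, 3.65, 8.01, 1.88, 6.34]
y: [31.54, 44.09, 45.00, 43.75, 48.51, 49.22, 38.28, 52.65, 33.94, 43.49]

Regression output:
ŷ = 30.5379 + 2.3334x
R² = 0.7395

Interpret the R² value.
The model explains 73.95% of the variance in y (R² = 0.7395), leaving 26.05% unexplained; the fit is strong.

The coefficient of determination R² is the fraction of the total variation in y that the fitted line accounts for.

Here R² = 0.7395:
- Explained: 73.95% of the variation in y
- Unexplained (residual): 100% − 73.95% = 26.05%
- Rule of thumb (below 0.3 weak; 0.3 to below 0.7 moderate; 0.7 and above strong) → strong

Note: R² says nothing about causation, and a high R² does not by itself mean the linear form is appropriate — check the residuals.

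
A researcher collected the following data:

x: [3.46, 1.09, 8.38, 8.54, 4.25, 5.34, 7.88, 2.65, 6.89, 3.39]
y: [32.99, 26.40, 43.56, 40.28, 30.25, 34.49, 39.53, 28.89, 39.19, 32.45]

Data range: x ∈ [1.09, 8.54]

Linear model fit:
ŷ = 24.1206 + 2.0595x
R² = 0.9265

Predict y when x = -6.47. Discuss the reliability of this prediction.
ŷ = 10.7956, but this is extrapolation (below the data range [1.09, 8.54]) and may be unreliable.

Prediction calculation:
ŷ = 24.1206 + 2.0595 × (-6.47)
ŷ = 10.7956

Reliability:
- Data range: x ∈ [1.09, 8.54]
- Prediction point: x = -6.47 is 7.56 units below the observed range → this is EXTRAPOLATION, not interpolation

Why that matters here:
- R² describes fit only over the sampled x values; it says nothing about behaviour beyond them
- Real relationships often flatten, saturate, or turn nonlinear at extremes

Report the number if required, but flag clearly that it is an extrapolation.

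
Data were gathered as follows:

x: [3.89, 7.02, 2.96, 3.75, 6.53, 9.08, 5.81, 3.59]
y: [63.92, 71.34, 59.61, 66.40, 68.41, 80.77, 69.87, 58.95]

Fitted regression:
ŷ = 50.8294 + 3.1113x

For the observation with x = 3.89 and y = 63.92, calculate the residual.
Residual = 0.9876

The residual is the difference between the actual value and the predicted value:

Residual = y - ŷ

Step 1: Calculate predicted value
ŷ = 50.8294 + 3.1113 × 3.89
ŷ = 62.9324

Step 2: Calculate residual
Residual = 63.92 - 62.9324
Residual = 0.9876

The residual is positive, so the observed y = 63.92 sits above the regression line (the line underestimates it by 0.9876).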